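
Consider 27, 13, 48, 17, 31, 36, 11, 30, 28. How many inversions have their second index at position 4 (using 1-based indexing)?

The element at index 4 is 17.
Elements before it: 27, 13, 48
Those larger than 17: 27, 48

2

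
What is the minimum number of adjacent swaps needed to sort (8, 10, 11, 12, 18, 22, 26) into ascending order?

Each adjacent swap fixes exactly one inversion, so the minimum swap count equals the number of inversions.
Count inversions — for each element, later elements that are smaller:
8: none → 0
10: none → 0
11: none → 0
12: none → 0
18: none → 0
22: none → 0
26: none → 0
Total inversions: 0 + 0 + 0 + 0 + 0 + 0 + 0 = 0

0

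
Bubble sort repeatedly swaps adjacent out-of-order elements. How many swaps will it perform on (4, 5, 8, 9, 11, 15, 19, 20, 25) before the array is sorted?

Minimum adjacent swaps = number of inversions (each swap of adjacent out-of-order elements removes one inversion and no swap can remove more).
Count inversions — for each element, later elements that are smaller:
4: none → 0
5: none → 0
8: none → 0
9: none → 0
11: none → 0
15: none → 0
19: none → 0
20: none → 0
25: none → 0
Total inversions: 0 + 0 + 0 + 0 + 0 + 0 + 0 + 0 + 0 = 0

0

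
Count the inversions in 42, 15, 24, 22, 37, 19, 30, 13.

18

Count, for each position, how many later elements it exceeds:
42 → 15, 24, 22, 37, 19, 30, 13 → 7
15 → 13 → 1
24 → 22, 19, 13 → 3
22 → 19, 13 → 2
37 → 19, 30, 13 → 3
19 → 13 → 1
30 → 13 → 1
13 → none → 0
Sum: 7 + 1 + 3 + 2 + 3 + 1 + 1 + 0 = 18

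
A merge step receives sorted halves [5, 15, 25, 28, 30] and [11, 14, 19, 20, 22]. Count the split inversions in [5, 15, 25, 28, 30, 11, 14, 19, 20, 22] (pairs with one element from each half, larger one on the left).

For each element r of the right run, count left-run elements greater than r:
r = 11: 15, 25, 28, 30 → 4
r = 14: 15, 25, 28, 30 → 4
r = 19: 25, 28, 30 → 3
r = 20: 25, 28, 30 → 3
r = 22: 25, 28, 30 → 3
Cross-inversions: 4 + 4 + 3 + 3 + 3 = 17

17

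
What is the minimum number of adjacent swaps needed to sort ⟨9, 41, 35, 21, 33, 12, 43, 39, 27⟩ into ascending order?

The minimum number of adjacent swaps to sort an array equals its inversion count, since every such swap removes exactly one inversion.
Count inversions — for each element, later elements that are smaller:
9: none → 0
41: 35, 21, 33, 12, 39, 27 → 6
35: 21, 33, 12, 27 → 4
21: 12 → 1
33: 12, 27 → 2
12: none → 0
43: 39, 27 → 2
39: 27 → 1
27: none → 0
Total inversions: 0 + 6 + 4 + 1 + 2 + 0 + 2 + 1 + 0 = 16

16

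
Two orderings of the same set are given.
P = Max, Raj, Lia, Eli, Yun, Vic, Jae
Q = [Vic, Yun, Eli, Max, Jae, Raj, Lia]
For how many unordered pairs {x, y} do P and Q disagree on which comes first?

Assign each item its position (1..7) in the first ordering, then rewrite the second ordering as that position sequence:
positions: Max→1, Raj→2, Lia→3, Eli→4, Yun→5, Vic→6, Jae→7
second ordering as positions: [6, 5, 4, 1, 7, 2, 3]
Discordant pairs = inversions in this position sequence.
6: 5, 4, 1, 2, 3 → 5
5: 4, 1, 2, 3 → 4
4: 1, 2, 3 → 3
1: 0
7: 2, 3 → 2
2: 0
3: 0
Total: 5 + 4 + 3 + 0 + 2 + 0 + 0 = 14

14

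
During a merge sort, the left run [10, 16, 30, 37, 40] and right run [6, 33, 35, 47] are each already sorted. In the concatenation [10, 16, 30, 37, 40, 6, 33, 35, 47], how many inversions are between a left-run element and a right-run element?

9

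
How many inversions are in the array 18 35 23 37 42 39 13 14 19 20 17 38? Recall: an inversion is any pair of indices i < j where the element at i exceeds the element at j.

Element-by-element contributions:
18 → 13, 14, 17 → 3
35 → 23, 13, 14, 19, 20, 17 → 6
23 → 13, 14, 19, 20, 17 → 5
37 → 13, 14, 19, 20, 17 → 5
42 → 39, 13, 14, 19, 20, 17, 38 → 7
39 → 13, 14, 19, 20, 17, 38 → 6
13 → none → 0
14 → none → 0
19 → 17 → 1
20 → 17 → 1
17 → none → 0
38 → none → 0
Sum: 3 + 6 + 5 + 5 + 7 + 6 + 0 + 0 + 1 + 1 + 0 + 0 = 34

Out-of-order pairs: 34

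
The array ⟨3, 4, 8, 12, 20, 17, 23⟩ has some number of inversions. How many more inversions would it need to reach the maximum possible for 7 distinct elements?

20

Maximum inversions for 7 distinct elements is C(7, 2) = 7·6/2 = 21.
Current inversions — for each element, count later smaller elements:
3: 0
4: 0
8: 0
12: 0
20: 1
17: 0
23: 0
Current total: 0 + 0 + 0 + 0 + 1 + 0 + 0 = 1
Shortfall: 21 − 1 = 20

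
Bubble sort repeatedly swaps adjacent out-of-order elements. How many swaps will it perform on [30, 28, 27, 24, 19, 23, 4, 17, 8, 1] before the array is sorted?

42

Each adjacent swap fixes exactly one inversion, so the minimum swap count equals the number of inversions.
Count inversions — for each element, later elements that are smaller:
30: 28, 27, 24, 19, 23, 4, 17, 8, 1 → 9
28: 27, 24, 19, 23, 4, 17, 8, 1 → 8
27: 24, 19, 23, 4, 17, 8, 1 → 7
24: 19, 23, 4, 17, 8, 1 → 6
19: 4, 17, 8, 1 → 4
23: 4, 17, 8, 1 → 4
4: 1 → 1
17: 8, 1 → 2
8: 1 → 1
1: none → 0
Total inversions: 9 + 8 + 7 + 6 + 4 + 4 + 1 + 2 + 1 + 0 = 42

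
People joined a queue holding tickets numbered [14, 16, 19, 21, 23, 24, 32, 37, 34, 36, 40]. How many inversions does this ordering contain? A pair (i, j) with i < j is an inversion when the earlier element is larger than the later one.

Count, for each position, how many later elements it exceeds:
14: 0
16: 0
19: 0
21: 0
23: 0
24: 0
32: 0
37: 2
34: 0
36: 0
40: 0
Sum: 0 + 0 + 0 + 0 + 0 + 0 + 0 + 2 + 0 + 0 + 0 = 2

2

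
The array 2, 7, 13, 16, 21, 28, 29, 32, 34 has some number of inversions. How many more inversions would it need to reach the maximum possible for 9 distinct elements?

36

Maximum inversions for 9 distinct elements is C(9, 2) = 9·8/2 = 36.
Current inversions — for each element, count later smaller elements:
2: 0
7: 0
13: 0
16: 0
21: 0
28: 0
29: 0
32: 0
34: 0
Current total: 0 + 0 + 0 + 0 + 0 + 0 + 0 + 0 + 0 = 0
Shortfall: 36 − 0 = 36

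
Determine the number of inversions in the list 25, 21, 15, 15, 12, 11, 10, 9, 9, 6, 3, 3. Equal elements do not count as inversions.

Count, for each position, how many later elements it exceeds:
25: 11
21: 10
15: 8
15: 8
12: 7
11: 6
10: 5
9: 3
9: 3
6: 2
3: 0
3: 0
Sum: 11 + 10 + 8 + 8 + 7 + 6 + 5 + 3 + 3 + 2 + 0 + 0 = 63

63 out-of-order pairs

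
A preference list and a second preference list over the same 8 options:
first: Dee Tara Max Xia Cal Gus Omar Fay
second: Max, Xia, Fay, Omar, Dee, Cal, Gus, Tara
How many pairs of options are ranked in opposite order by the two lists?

15

Assign each item its position (1..8) in the first ordering, then rewrite the second ordering as that position sequence:
positions: Dee→1, Tara→2, Max→3, Xia→4, Cal→5, Gus→6, Omar→7, Fay→8
second ordering as positions: [3, 4, 8, 7, 1, 5, 6, 2]
Discordant pairs = inversions in this position sequence.
3: 1, 2 → 2
4: 1, 2 → 2
8: 7, 1, 5, 6, 2 → 5
7: 1, 5, 6, 2 → 4
1: 0
5: 2 → 1
6: 2 → 1
2: 0
Total: 2 + 2 + 5 + 4 + 0 + 1 + 1 + 0 = 15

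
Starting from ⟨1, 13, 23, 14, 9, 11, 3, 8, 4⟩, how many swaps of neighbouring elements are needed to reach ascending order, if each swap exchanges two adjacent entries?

There are 23 swaps.

Minimum adjacent swaps = number of inversions (each swap of adjacent out-of-order elements removes one inversion and no swap can remove more).
Count inversions — for each element, later elements that are smaller:
1: none → 0
13: 9, 11, 3, 8, 4 → 5
23: 14, 9, 11, 3, 8, 4 → 6
14: 9, 11, 3, 8, 4 → 5
9: 3, 8, 4 → 3
11: 3, 8, 4 → 3
3: none → 0
8: 4 → 1
4: none → 0
Total inversions: 0 + 5 + 6 + 5 + 3 + 3 + 0 + 1 + 0 = 23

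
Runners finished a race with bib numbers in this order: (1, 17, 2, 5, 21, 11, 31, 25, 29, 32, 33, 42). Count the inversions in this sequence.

6

Sweep left to right; for each value list the smaller values that follow it:
1: 0
17: 3
2: 0
5: 0
21: 1
11: 0
31: 2
25: 0
29: 0
32: 0
33: 0
42: 0
Sum: 0 + 3 + 0 + 0 + 1 + 0 + 2 + 0 + 0 + 0 + 0 + 0 = 6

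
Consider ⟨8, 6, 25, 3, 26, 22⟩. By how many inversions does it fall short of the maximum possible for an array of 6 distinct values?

9

Maximum inversions for 6 distinct elements is C(6, 2) = 6·5/2 = 15.
Current inversions — for each element, count later smaller elements:
8: 2
6: 1
25: 2
3: 0
26: 1
22: 0
Current total: 2 + 1 + 2 + 0 + 1 + 0 = 6
Shortfall: 15 − 6 = 9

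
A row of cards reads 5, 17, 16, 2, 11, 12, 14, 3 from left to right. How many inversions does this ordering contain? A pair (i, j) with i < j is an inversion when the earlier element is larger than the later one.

16

Sweep left to right; for each value list the smaller values that follow it:
5 → 2, 3 → 2
17 → 16, 2, 11, 12, 14, 3 → 6
16 → 2, 11, 12, 14, 3 → 5
2 → none → 0
11 → 3 → 1
12 → 3 → 1
14 → 3 → 1
3 → none → 0
Sum: 2 + 6 + 5 + 0 + 1 + 1 + 1 + 0 = 16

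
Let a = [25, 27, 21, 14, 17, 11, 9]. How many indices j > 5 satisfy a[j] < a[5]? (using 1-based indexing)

The element at index 5 is 17.
Elements after it: 11, 9
Those smaller than 17: 11, 9

2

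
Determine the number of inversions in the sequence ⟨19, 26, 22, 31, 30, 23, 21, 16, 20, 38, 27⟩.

26

For each element, count later entries that are smaller:
19: 1
26: 5
22: 3
31: 6
30: 5
23: 3
21: 2
16: 0
20: 0
38: 1
27: 0
Sum: 1 + 5 + 3 + 6 + 5 + 3 + 2 + 0 + 0 + 1 + 0 = 26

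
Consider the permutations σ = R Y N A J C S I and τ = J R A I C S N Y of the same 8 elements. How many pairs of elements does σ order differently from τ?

15

Assign each item its position (1..8) in the first ordering, then rewrite the second ordering as that position sequence:
positions: R→1, Y→2, N→3, A→4, J→5, C→6, S→7, I→8
second ordering as positions: [5, 1, 4, 8, 6, 7, 3, 2]
Discordant pairs = inversions in this position sequence.
5: 1, 4, 3, 2 → 4
1: 0
4: 3, 2 → 2
8: 6, 7, 3, 2 → 4
6: 3, 2 → 2
7: 3, 2 → 2
3: 2 → 1
2: 0
Total: 4 + 0 + 2 + 4 + 2 + 2 + 1 + 0 = 15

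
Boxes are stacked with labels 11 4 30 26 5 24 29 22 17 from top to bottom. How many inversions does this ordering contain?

There are 17 inversions.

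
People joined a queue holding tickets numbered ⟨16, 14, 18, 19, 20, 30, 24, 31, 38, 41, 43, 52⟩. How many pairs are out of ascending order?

Out-of-order pairs: 2

Element-by-element contributions:
16: 1
14: 0
18: 0
19: 0
20: 0
30: 1
24: 0
31: 0
38: 0
41: 0
43: 0
52: 0
Sum: 1 + 0 + 0 + 0 + 0 + 1 + 0 + 0 + 0 + 0 + 0 + 0 = 2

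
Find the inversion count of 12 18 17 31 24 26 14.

Count, for each position, how many later elements it exceeds:
12: 0
18: 2
17: 1
31: 3
24: 1
26: 1
14: 0
Sum: 0 + 2 + 1 + 3 + 1 + 1 + 0 = 8

There are 8 inversions.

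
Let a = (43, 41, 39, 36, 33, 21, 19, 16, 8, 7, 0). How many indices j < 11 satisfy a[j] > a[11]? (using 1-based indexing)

10

The element at index 11 is 0.
Elements before it: 43, 41, 39, 36, 33, 21, 19, 16, 8, 7
Those larger than 0: 43, 41, 39, 36, 33, 21, 19, 16, 8, 7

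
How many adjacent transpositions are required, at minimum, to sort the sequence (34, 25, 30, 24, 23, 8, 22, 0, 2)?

Adjacent swaps: 33

Each adjacent swap fixes exactly one inversion, so the minimum swap count equals the number of inversions.
Count inversions — for each element, later elements that are smaller:
34: 25, 30, 24, 23, 8, 22, 0, 2 → 8
25: 24, 23, 8, 22, 0, 2 → 6
30: 24, 23, 8, 22, 0, 2 → 6
24: 23, 8, 22, 0, 2 → 5
23: 8, 22, 0, 2 → 4
8: 0, 2 → 2
22: 0, 2 → 2
0: none → 0
2: none → 0
Total inversions: 8 + 6 + 6 + 5 + 4 + 2 + 2 + 0 + 0 = 33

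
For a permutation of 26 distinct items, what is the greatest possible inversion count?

325 inversions

A reversed (strictly descending) arrangement makes every pair an inversion, giving C(26, 2) inversions.
C(26, 2) = 26·25/2 = 325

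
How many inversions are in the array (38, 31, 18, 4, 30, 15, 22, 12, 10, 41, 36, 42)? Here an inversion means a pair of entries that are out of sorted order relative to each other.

Count, for each position, how many later elements it exceeds:
38 → 31, 18, 4, 30, 15, 22, 12, 10, 36 → 9
31 → 18, 4, 30, 15, 22, 12, 10 → 7
18 → 4, 15, 12, 10 → 4
4 → none → 0
30 → 15, 22, 12, 10 → 4
15 → 12, 10 → 2
22 → 12, 10 → 2
12 → 10 → 1
10 → none → 0
41 → 36 → 1
36 → none → 0
42 → none → 0
Sum: 9 + 7 + 4 + 0 + 4 + 2 + 2 + 1 + 0 + 1 + 0 + 0 = 30

There are 30 inversions.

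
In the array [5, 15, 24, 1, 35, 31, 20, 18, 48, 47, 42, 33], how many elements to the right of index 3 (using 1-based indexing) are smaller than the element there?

3 such elements

The element at index 3 is 24.
Elements after it: 1, 35, 31, 20, 18, 48, 47, 42, 33
Those smaller than 24: 1, 20, 18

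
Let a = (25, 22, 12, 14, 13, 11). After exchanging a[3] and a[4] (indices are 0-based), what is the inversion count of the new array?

Positions 3 and 4 hold 14 and 13; after swapping, the array is [25, 22, 12, 13, 14, 11].
Sweep left to right; for each value list the smaller values that follow it:
25 → 22, 12, 13, 14, 11 → 5
22 → 12, 13, 14, 11 → 4
12 → 11 → 1
13 → 11 → 1
14 → 11 → 1
11 → none → 0
Sum: 5 + 4 + 1 + 1 + 1 + 0 = 12

There are 12 inversions.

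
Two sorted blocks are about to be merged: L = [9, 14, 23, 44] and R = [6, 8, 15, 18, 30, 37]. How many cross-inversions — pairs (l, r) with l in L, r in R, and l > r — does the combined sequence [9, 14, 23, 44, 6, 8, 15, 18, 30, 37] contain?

Take each right-half value and tally the left-half values above it:
r = 6: 9, 14, 23, 44 → 4
r = 8: 9, 14, 23, 44 → 4
r = 15: 23, 44 → 2
r = 18: 23, 44 → 2
r = 30: 44 → 1
r = 37: 44 → 1
Cross-inversions: 4 + 4 + 2 + 2 + 1 + 1 = 14

Cross-inversions: 14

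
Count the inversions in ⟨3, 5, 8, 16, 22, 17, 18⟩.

2 inversions

Count, for each position, how many later elements it exceeds:
3 → none → 0
5 → none → 0
8 → none → 0
16 → none → 0
22 → 17, 18 → 2
17 → none → 0
18 → none → 0
Sum: 0 + 0 + 0 + 0 + 2 + 0 + 0 = 2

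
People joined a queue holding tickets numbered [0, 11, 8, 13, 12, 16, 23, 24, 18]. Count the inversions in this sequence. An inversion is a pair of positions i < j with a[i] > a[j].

Sweep left to right; for each value list the smaller values that follow it:
0: 0
11: 1
8: 0
13: 1
12: 0
16: 0
23: 1
24: 1
18: 0
Sum: 0 + 1 + 0 + 1 + 0 + 0 + 1 + 1 + 0 = 4

Inversions: 4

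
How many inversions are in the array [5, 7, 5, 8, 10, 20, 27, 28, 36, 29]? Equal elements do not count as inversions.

Inversions: 2

Element-by-element contributions:
5: 0
7: 1
5: 0
8: 0
10: 0
20: 0
27: 0
28: 0
36: 1
29: 0
Sum: 0 + 1 + 0 + 0 + 0 + 0 + 0 + 0 + 1 + 0 = 2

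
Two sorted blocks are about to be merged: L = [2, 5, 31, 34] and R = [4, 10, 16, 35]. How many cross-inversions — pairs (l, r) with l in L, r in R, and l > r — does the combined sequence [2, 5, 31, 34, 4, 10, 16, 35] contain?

7

Take each right-half value and tally the left-half values above it:
r = 4: 5, 31, 34 → 3
r = 10: 31, 34 → 2
r = 16: 31, 34 → 2
r = 35: none → 0
Cross-inversions: 3 + 2 + 2 + 0 = 7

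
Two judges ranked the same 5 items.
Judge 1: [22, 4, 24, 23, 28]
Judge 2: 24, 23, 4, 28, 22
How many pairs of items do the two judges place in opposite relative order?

6 discordant pairs

Assign each item its position (1..5) in the first ordering, then rewrite the second ordering as that position sequence:
positions: 22→1, 4→2, 24→3, 23→4, 28→5
second ordering as positions: [3, 4, 2, 5, 1]
Discordant pairs = inversions in this position sequence.
3: 2, 1 → 2
4: 2, 1 → 2
2: 1 → 1
5: 1 → 1
1: 0
Total: 2 + 2 + 1 + 1 + 0 = 6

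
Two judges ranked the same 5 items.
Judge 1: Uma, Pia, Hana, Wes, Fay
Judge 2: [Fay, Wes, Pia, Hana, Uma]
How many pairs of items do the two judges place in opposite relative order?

9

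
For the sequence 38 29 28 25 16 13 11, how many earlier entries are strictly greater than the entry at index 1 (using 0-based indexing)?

1 such element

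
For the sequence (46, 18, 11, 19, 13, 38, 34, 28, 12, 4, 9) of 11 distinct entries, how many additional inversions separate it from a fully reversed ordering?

17 inversions short

Maximum inversions for 11 distinct elements is C(11, 2) = 11·10/2 = 55.
Current inversions — for each element, count later smaller elements:
46: 10
18: 5
11: 2
19: 4
13: 3
38: 5
34: 4
28: 3
12: 2
4: 0
9: 0
Current total: 10 + 5 + 2 + 4 + 3 + 5 + 4 + 3 + 2 + 0 + 0 = 38
Shortfall: 55 − 38 = 17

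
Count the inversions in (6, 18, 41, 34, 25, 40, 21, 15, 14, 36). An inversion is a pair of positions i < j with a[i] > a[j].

Inversions: 23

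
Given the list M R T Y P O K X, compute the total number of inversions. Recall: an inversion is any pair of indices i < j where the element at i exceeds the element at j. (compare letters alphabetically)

14

Element-by-element contributions:
M → K → 1
R → P, O, K → 3
T → P, O, K → 3
Y → P, O, K, X → 4
P → O, K → 2
O → K → 1
K → none → 0
X → none → 0
Sum: 1 + 3 + 3 + 4 + 2 + 1 + 0 + 0 = 14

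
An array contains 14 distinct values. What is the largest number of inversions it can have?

91 inversions

The maximum occurs when the array is in strictly decreasing order: every one of the C(14, 2) pairs is inverted.
C(14, 2) = 14·13/2 = 91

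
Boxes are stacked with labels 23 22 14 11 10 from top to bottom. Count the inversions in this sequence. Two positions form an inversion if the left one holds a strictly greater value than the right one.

10

Sweep left to right; for each value list the smaller values that follow it:
23 → 22, 14, 11, 10 → 4
22 → 14, 11, 10 → 3
14 → 11, 10 → 2
11 → 10 → 1
10 → none → 0
Sum: 4 + 3 + 2 + 1 + 0 = 10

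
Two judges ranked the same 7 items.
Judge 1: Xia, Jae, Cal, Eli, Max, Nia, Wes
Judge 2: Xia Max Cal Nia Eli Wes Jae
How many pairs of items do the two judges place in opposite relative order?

Assign each item its position (1..7) in the first ordering, then rewrite the second ordering as that position sequence:
positions: Xia→1, Jae→2, Cal→3, Eli→4, Max→5, Nia→6, Wes→7
second ordering as positions: [1, 5, 3, 6, 4, 7, 2]
Discordant pairs = inversions in this position sequence.
1: 0
5: 3, 4, 2 → 3
3: 2 → 1
6: 4, 2 → 2
4: 2 → 1
7: 2 → 1
2: 0
Total: 0 + 3 + 1 + 2 + 1 + 1 + 0 = 8

8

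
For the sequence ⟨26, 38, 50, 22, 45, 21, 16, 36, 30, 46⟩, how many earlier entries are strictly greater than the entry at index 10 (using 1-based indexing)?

1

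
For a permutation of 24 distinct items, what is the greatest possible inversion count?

There are 276 inversions.

The maximum occurs when the array is in strictly decreasing order: every one of the C(24, 2) pairs is inverted.
C(24, 2) = 24·23/2 = 276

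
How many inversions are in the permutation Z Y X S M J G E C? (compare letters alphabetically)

36 inversions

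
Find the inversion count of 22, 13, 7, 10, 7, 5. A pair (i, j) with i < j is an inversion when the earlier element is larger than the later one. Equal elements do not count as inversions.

Out-of-order pairs: 13

Count, for each position, how many later elements it exceeds:
22 → 13, 7, 10, 7, 5 → 5
13 → 7, 10, 7, 5 → 4
7 → 5 → 1
10 → 7, 5 → 2
7 → 5 → 1
5 → none → 0
Sum: 5 + 4 + 1 + 2 + 1 + 0 = 13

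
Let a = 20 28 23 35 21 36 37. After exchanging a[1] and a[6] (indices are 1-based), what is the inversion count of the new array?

Positions 1 and 6 hold 20 and 36; after swapping, the array is [36, 28, 23, 35, 21, 20, 37].
Sweep left to right; for each value list the smaller values that follow it:
36: 5
28: 3
23: 2
35: 2
21: 1
20: 0
37: 0
Sum: 5 + 3 + 2 + 2 + 1 + 0 + 0 = 13

13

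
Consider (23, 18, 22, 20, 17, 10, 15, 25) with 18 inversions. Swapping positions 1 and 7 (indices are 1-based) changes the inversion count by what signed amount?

-9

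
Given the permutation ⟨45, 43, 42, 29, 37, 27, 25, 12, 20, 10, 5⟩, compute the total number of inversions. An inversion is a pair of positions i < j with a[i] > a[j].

53

For each element, count later entries that are smaller:
45: 10
43: 9
42: 8
29: 6
37: 6
27: 5
25: 4
12: 2
20: 2
10: 1
5: 0
Sum: 10 + 9 + 8 + 6 + 6 + 5 + 4 + 2 + 2 + 1 + 0 = 53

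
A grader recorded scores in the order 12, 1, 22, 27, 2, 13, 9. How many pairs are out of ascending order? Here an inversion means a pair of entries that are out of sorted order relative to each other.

10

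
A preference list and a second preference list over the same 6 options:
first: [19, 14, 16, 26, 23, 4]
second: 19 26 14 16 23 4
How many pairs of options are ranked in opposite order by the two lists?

Pairs: 2

Assign each item its position (1..6) in the first ordering, then rewrite the second ordering as that position sequence:
positions: 19→1, 14→2, 16→3, 26→4, 23→5, 4→6
second ordering as positions: [1, 4, 2, 3, 5, 6]
Discordant pairs = inversions in this position sequence.
1: 0
4: 2, 3 → 2
2: 0
3: 0
5: 0
6: 0
Total: 0 + 2 + 0 + 0 + 0 + 0 = 2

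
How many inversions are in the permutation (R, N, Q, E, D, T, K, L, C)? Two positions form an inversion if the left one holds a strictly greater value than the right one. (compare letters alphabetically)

Element-by-element contributions:
R: 7
N: 5
Q: 5
E: 2
D: 1
T: 3
K: 1
L: 1
C: 0
Sum: 7 + 5 + 5 + 2 + 1 + 3 + 1 + 1 + 0 = 25

25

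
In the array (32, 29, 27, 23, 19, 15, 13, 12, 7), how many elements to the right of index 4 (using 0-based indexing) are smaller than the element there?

4

The element at index 4 is 19.
Elements after it: 15, 13, 12, 7
Those smaller than 19: 15, 13, 12, 7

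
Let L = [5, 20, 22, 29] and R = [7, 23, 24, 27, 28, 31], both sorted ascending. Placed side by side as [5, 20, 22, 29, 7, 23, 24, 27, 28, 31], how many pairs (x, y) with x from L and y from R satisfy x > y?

Count, for every r in R, how many entries of L exceed r:
r = 7: 20, 22, 29 → 3
r = 23: 29 → 1
r = 24: 29 → 1
r = 27: 29 → 1
r = 28: 29 → 1
r = 31: none → 0
Cross-inversions: 3 + 1 + 1 + 1 + 1 + 0 = 7

7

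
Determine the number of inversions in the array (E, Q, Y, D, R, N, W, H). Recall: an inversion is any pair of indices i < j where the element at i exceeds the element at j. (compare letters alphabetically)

13

For each element, count later entries that are smaller:
E → D → 1
Q → D, N, H → 3
Y → D, R, N, W, H → 5
D → none → 0
R → N, H → 2
N → H → 1
W → H → 1
H → none → 0
Sum: 1 + 3 + 5 + 0 + 2 + 1 + 1 + 0 = 13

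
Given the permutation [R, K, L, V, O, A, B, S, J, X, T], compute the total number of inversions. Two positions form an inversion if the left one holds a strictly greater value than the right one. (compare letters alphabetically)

For each element, count later entries that are smaller:
R → K, L, O, A, B, J → 6
K → A, B, J → 3
L → A, B, J → 3
V → O, A, B, S, J, T → 6
O → A, B, J → 3
A → none → 0
B → none → 0
S → J → 1
J → none → 0
X → T → 1
T → none → 0
Sum: 6 + 3 + 3 + 6 + 3 + 0 + 0 + 1 + 0 + 1 + 0 = 23

23 inversions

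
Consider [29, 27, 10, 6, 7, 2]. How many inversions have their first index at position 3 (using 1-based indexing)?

3

The element at index 3 is 10.
Elements after it: 6, 7, 2
Those smaller than 10: 6, 7, 2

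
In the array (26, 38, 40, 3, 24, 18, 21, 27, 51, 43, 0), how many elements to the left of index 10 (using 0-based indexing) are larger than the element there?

The element at index 10 is 0.
Elements before it: 26, 38, 40, 3, 24, 18, 21, 27, 51, 43
Those larger than 0: 26, 38, 40, 3, 24, 18, 21, 27, 51, 43

10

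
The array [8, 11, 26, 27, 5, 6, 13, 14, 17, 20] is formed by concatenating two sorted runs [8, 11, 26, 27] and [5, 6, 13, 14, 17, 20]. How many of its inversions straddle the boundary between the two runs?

For each element r of the right run, count left-run elements greater than r:
r = 5: 8, 11, 26, 27 → 4
r = 6: 8, 11, 26, 27 → 4
r = 13: 26, 27 → 2
r = 14: 26, 27 → 2
r = 17: 26, 27 → 2
r = 20: 26, 27 → 2
Cross-inversions: 4 + 4 + 2 + 2 + 2 + 2 = 16

16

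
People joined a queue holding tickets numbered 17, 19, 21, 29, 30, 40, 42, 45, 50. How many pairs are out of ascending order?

There are 0 inversions.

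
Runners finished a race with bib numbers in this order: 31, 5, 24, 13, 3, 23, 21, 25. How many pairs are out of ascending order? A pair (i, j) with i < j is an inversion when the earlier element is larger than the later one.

Count, for each position, how many later elements it exceeds:
31: 7
5: 1
24: 4
13: 1
3: 0
23: 1
21: 0
25: 0
Sum: 7 + 1 + 4 + 1 + 0 + 1 + 0 + 0 = 14

14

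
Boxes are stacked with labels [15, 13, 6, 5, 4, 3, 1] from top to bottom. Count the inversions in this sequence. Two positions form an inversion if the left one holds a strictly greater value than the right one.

Sweep left to right; for each value list the smaller values that follow it:
15: 6
13: 5
6: 4
5: 3
4: 2
3: 1
1: 0
Sum: 6 + 5 + 4 + 3 + 2 + 1 + 0 = 21

21 inversions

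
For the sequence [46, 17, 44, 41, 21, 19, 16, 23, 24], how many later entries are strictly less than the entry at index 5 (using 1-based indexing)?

The element at index 5 is 21.
Elements after it: 19, 16, 23, 24
Those smaller than 21: 19, 16

2 such elements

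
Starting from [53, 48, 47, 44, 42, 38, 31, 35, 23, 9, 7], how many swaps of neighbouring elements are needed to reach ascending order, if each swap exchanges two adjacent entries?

54

Minimum adjacent swaps = number of inversions (each swap of adjacent out-of-order elements removes one inversion and no swap can remove more).
Count inversions — for each element, later elements that are smaller:
53: 48, 47, 44, 42, 38, 31, 35, 23, 9, 7 → 10
48: 47, 44, 42, 38, 31, 35, 23, 9, 7 → 9
47: 44, 42, 38, 31, 35, 23, 9, 7 → 8
44: 42, 38, 31, 35, 23, 9, 7 → 7
42: 38, 31, 35, 23, 9, 7 → 6
38: 31, 35, 23, 9, 7 → 5
31: 23, 9, 7 → 3
35: 23, 9, 7 → 3
23: 9, 7 → 2
9: 7 → 1
7: none → 0
Total inversions: 10 + 9 + 8 + 7 + 6 + 5 + 3 + 3 + 2 + 1 + 0 = 54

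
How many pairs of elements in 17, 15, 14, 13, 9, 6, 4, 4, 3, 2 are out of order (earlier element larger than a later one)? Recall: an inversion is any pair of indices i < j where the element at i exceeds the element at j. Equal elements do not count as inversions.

There are 44 out-of-order pairs.

For each element, count later entries that are smaller:
17 → 15, 14, 13, 9, 6, 4, 4, 3, 2 → 9
15 → 14, 13, 9, 6, 4, 4, 3, 2 → 8
14 → 13, 9, 6, 4, 4, 3, 2 → 7
13 → 9, 6, 4, 4, 3, 2 → 6
9 → 6, 4, 4, 3, 2 → 5
6 → 4, 4, 3, 2 → 4
4 → 3, 2 → 2
4 → 3, 2 → 2
3 → 2 → 1
2 → none → 0
Sum: 9 + 8 + 7 + 6 + 5 + 4 + 2 + 2 + 1 + 0 = 44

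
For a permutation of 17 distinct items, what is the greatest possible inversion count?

136

A reversed (strictly descending) arrangement makes every pair an inversion, giving C(17, 2) inversions.
C(17, 2) = 17·16/2 = 136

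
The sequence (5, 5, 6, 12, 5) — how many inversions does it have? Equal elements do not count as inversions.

2

Listing every pair i<j with a[i]>a[j] (using 0-based positions):
(2,4): 6 > 5
(3,4): 12 > 5
That's 2 pairs.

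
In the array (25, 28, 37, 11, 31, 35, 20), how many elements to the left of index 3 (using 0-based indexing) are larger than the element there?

The element at index 3 is 11.
Elements before it: 25, 28, 37
Those larger than 11: 25, 28, 37

3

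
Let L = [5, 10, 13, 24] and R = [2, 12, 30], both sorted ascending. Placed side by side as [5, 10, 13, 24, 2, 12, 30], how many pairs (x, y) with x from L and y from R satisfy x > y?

6

For each element r of the right run, count left-run elements greater than r:
r = 2: 5, 10, 13, 24 → 4
r = 12: 13, 24 → 2
r = 30: none → 0
Cross-inversions: 4 + 2 + 0 = 6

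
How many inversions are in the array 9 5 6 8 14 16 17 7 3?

For each element, count later entries that are smaller:
9: 5
5: 1
6: 1
8: 2
14: 2
16: 2
17: 2
7: 1
3: 0
Sum: 5 + 1 + 1 + 2 + 2 + 2 + 2 + 1 + 0 = 16

16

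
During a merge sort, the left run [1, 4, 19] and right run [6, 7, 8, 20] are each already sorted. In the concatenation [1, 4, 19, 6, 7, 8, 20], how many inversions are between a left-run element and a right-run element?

3

Count, for every r in R, how many entries of L exceed r:
r = 6: 19 → 1
r = 7: 19 → 1
r = 8: 19 → 1
r = 20: none → 0
Cross-inversions: 1 + 1 + 1 + 0 = 3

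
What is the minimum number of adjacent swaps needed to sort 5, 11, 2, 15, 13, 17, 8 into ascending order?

Minimum adjacent swaps = number of inversions (each swap of adjacent out-of-order elements removes one inversion and no swap can remove more).
Count inversions — for each element, later elements that are smaller:
5: 2 → 1
11: 2, 8 → 2
2: none → 0
15: 13, 8 → 2
13: 8 → 1
17: 8 → 1
8: none → 0
Total inversions: 1 + 2 + 0 + 2 + 1 + 1 + 0 = 7

7 adjacent swaps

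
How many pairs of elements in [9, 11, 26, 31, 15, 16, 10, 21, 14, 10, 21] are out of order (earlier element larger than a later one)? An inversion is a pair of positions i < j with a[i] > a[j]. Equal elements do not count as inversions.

25

For each element, count later entries that are smaller:
9 → none → 0
11 → 10, 10 → 2
26 → 15, 16, 10, 21, 14, 10, 21 → 7
31 → 15, 16, 10, 21, 14, 10, 21 → 7
15 → 10, 14, 10 → 3
16 → 10, 14, 10 → 3
10 → none → 0
21 → 14, 10 → 2
14 → 10 → 1
10 → none → 0
21 → none → 0
Sum: 0 + 2 + 7 + 7 + 3 + 3 + 0 + 2 + 1 + 0 + 0 = 25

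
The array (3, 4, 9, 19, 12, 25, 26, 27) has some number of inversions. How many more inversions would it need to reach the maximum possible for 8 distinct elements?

27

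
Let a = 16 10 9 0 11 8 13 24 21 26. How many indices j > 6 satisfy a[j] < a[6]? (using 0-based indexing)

The element at index 6 is 13.
Elements after it: 24, 21, 26
None of them are smaller than 13.

0 such elements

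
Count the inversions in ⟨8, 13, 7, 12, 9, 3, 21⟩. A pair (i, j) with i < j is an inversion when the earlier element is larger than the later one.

10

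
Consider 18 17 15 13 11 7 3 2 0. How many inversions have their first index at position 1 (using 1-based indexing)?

The element at index 1 is 18.
Elements after it: 17, 15, 13, 11, 7, 3, 2, 0
Those smaller than 18: 17, 15, 13, 11, 7, 3, 2, 0

8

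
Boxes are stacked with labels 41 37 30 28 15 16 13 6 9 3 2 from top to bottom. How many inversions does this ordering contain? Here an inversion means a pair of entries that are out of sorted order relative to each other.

53 inversions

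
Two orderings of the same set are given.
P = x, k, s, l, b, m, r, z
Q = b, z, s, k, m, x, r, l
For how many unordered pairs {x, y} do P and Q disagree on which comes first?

16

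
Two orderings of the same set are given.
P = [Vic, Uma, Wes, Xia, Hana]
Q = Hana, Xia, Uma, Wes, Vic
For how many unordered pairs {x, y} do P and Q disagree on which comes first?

Disagreeing pairs: 9

Assign each item its position (1..5) in the first ordering, then rewrite the second ordering as that position sequence:
positions: Vic→1, Uma→2, Wes→3, Xia→4, Hana→5
second ordering as positions: [5, 4, 2, 3, 1]
Discordant pairs = inversions in this position sequence.
5: 4, 2, 3, 1 → 4
4: 2, 3, 1 → 3
2: 1 → 1
3: 1 → 1
1: 0
Total: 4 + 3 + 1 + 1 + 0 = 9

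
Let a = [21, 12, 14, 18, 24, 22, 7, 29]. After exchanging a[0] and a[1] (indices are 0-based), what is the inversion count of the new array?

Positions 0 and 1 hold 21 and 12; after swapping, the array is [12, 21, 14, 18, 24, 22, 7, 29].
For each element, count later entries that are smaller:
12 → 7 → 1
21 → 14, 18, 7 → 3
14 → 7 → 1
18 → 7 → 1
24 → 22, 7 → 2
22 → 7 → 1
7 → none → 0
29 → none → 0
Sum: 1 + 3 + 1 + 1 + 2 + 1 + 0 + 0 = 9

9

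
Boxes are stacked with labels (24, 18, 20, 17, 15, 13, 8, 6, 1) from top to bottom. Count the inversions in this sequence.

Element-by-element contributions:
24 → 18, 20, 17, 15, 13, 8, 6, 1 → 8
18 → 17, 15, 13, 8, 6, 1 → 6
20 → 17, 15, 13, 8, 6, 1 → 6
17 → 15, 13, 8, 6, 1 → 5
15 → 13, 8, 6, 1 → 4
13 → 8, 6, 1 → 3
8 → 6, 1 → 2
6 → 1 → 1
1 → none → 0
Sum: 8 + 6 + 6 + 5 + 4 + 3 + 2 + 1 + 0 = 35

35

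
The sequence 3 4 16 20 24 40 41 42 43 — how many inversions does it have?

0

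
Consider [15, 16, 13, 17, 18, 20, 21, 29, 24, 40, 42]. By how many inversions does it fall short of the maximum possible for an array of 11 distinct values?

52

Maximum inversions for 11 distinct elements is C(11, 2) = 11·10/2 = 55.
Current inversions — for each element, count later smaller elements:
15: 1
16: 1
13: 0
17: 0
18: 0
20: 0
21: 0
29: 1
24: 0
40: 0
42: 0
Current total: 1 + 1 + 0 + 0 + 0 + 0 + 0 + 1 + 0 + 0 + 0 = 3
Shortfall: 55 − 3 = 52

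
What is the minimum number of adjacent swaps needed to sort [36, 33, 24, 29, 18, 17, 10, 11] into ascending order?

Minimum adjacent swaps = number of inversions (each swap of adjacent out-of-order elements removes one inversion and no swap can remove more).
Count inversions — for each element, later elements that are smaller:
36: 33, 24, 29, 18, 17, 10, 11 → 7
33: 24, 29, 18, 17, 10, 11 → 6
24: 18, 17, 10, 11 → 4
29: 18, 17, 10, 11 → 4
18: 17, 10, 11 → 3
17: 10, 11 → 2
10: none → 0
11: none → 0
Total inversions: 7 + 6 + 4 + 4 + 3 + 2 + 0 + 0 = 26

26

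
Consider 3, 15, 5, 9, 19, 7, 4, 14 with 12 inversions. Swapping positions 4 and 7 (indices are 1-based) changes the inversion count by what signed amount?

Positions 4 and 7 hold 9 and 4; after swapping, the array is [3, 15, 5, 4, 19, 7, 9, 14].
For each element, count later entries that are smaller:
3 → none → 0
15 → 5, 4, 7, 9, 14 → 5
5 → 4 → 1
4 → none → 0
19 → 7, 9, 14 → 3
7 → none → 0
9 → none → 0
14 → none → 0
Sum: 0 + 5 + 1 + 0 + 3 + 0 + 0 + 0 = 9
Change: 9 − 12 = -3

-3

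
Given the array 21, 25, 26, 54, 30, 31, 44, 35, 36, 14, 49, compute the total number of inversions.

Sweep left to right; for each value list the smaller values that follow it:
21: 1
25: 1
26: 1
54: 7
30: 1
31: 1
44: 3
35: 1
36: 1
14: 0
49: 0
Sum: 1 + 1 + 1 + 7 + 1 + 1 + 3 + 1 + 1 + 0 + 0 = 17

Out-of-order pairs: 17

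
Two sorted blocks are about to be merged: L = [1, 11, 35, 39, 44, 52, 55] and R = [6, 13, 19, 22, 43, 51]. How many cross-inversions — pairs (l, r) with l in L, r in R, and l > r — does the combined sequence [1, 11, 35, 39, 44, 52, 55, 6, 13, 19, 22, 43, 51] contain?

26

For each element r of the right run, count left-run elements greater than r:
r = 6: 11, 35, 39, 44, 52, 55 → 6
r = 13: 35, 39, 44, 52, 55 → 5
r = 19: 35, 39, 44, 52, 55 → 5
r = 22: 35, 39, 44, 52, 55 → 5
r = 43: 44, 52, 55 → 3
r = 51: 52, 55 → 2
Cross-inversions: 6 + 5 + 5 + 5 + 3 + 2 = 26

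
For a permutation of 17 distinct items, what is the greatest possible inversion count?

A reversed (strictly descending) arrangement makes every pair an inversion, giving C(17, 2) inversions.
C(17, 2) = 17·16/2 = 136

There are 136 inversions.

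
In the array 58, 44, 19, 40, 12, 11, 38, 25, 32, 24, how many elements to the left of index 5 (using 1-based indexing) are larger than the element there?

4

The element at index 5 is 12.
Elements before it: 58, 44, 19, 40
Those larger than 12: 58, 44, 19, 40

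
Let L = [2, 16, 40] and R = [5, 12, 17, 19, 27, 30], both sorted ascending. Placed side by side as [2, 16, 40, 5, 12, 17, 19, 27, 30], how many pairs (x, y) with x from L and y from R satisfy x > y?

8

Count, for every r in R, how many entries of L exceed r:
r = 5: 16, 40 → 2
r = 12: 16, 40 → 2
r = 17: 40 → 1
r = 19: 40 → 1
r = 27: 40 → 1
r = 30: 40 → 1
Cross-inversions: 2 + 2 + 1 + 1 + 1 + 1 = 8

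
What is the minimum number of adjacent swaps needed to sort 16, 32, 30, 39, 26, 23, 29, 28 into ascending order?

There are 15 adjacent swaps.

Minimum adjacent swaps = number of inversions (each swap of adjacent out-of-order elements removes one inversion and no swap can remove more).
Count inversions — for each element, later elements that are smaller:
16: none → 0
32: 30, 26, 23, 29, 28 → 5
30: 26, 23, 29, 28 → 4
39: 26, 23, 29, 28 → 4
26: 23 → 1
23: none → 0
29: 28 → 1
28: none → 0
Total inversions: 0 + 5 + 4 + 4 + 1 + 0 + 1 + 0 = 15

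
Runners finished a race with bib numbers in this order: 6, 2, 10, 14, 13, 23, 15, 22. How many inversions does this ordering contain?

4

Element-by-element contributions:
6: 1
2: 0
10: 0
14: 1
13: 0
23: 2
15: 0
22: 0
Sum: 1 + 0 + 0 + 1 + 0 + 2 + 0 + 0 = 4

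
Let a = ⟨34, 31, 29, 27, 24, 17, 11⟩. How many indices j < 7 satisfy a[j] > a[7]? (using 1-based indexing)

6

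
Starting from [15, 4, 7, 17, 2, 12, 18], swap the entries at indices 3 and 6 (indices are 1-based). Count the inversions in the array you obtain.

9

Positions 3 and 6 hold 7 and 12; after swapping, the array is [15, 4, 12, 17, 2, 7, 18].
For each element, count later entries that are smaller:
15: 4
4: 1
12: 2
17: 2
2: 0
7: 0
18: 0
Sum: 4 + 1 + 2 + 2 + 0 + 0 + 0 = 9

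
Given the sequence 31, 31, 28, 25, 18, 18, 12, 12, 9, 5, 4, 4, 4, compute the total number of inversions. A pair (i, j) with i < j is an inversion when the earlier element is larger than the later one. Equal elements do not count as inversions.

For each element, count later entries that are smaller:
31 → 28, 25, 18, 18, 12, 12, 9, 5, 4, 4, 4 → 11
31 → 28, 25, 18, 18, 12, 12, 9, 5, 4, 4, 4 → 11
28 → 25, 18, 18, 12, 12, 9, 5, 4, 4, 4 → 10
25 → 18, 18, 12, 12, 9, 5, 4, 4, 4 → 9
18 → 12, 12, 9, 5, 4, 4, 4 → 7
18 → 12, 12, 9, 5, 4, 4, 4 → 7
12 → 9, 5, 4, 4, 4 → 5
12 → 9, 5, 4, 4, 4 → 5
9 → 5, 4, 4, 4 → 4
5 → 4, 4, 4 → 3
4 → none → 0
4 → none → 0
4 → none → 0
Sum: 11 + 11 + 10 + 9 + 7 + 7 + 5 + 5 + 4 + 3 + 0 + 0 + 0 = 72

There are 72 inversions.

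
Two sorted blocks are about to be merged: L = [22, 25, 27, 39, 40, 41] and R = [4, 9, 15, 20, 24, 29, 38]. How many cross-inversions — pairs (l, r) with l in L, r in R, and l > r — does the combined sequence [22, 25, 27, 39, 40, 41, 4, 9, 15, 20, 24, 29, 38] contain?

For each element r of the right run, count left-run elements greater than r:
r = 4: 22, 25, 27, 39, 40, 41 → 6
r = 9: 22, 25, 27, 39, 40, 41 → 6
r = 15: 22, 25, 27, 39, 40, 41 → 6
r = 20: 22, 25, 27, 39, 40, 41 → 6
r = 24: 25, 27, 39, 40, 41 → 5
r = 29: 39, 40, 41 → 3
r = 38: 39, 40, 41 → 3
Cross-inversions: 6 + 6 + 6 + 6 + 5 + 3 + 3 = 35

35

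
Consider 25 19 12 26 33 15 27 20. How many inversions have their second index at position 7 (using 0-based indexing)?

4

The element at index 7 is 20.
Elements before it: 25, 19, 12, 26, 33, 15, 27
Those larger than 20: 25, 26, 33, 27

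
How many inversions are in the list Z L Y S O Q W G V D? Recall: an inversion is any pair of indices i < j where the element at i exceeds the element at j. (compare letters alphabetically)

Count, for each position, how many later elements it exceeds:
Z: 9
L: 2
Y: 7
S: 4
O: 2
Q: 2
W: 3
G: 1
V: 1
D: 0
Sum: 9 + 2 + 7 + 4 + 2 + 2 + 3 + 1 + 1 + 0 = 31

31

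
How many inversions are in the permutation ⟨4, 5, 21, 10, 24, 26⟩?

1 out-of-order pair

Out-of-order index pairs (0-indexed):
(2,3): 21 > 10
That's 1 pair.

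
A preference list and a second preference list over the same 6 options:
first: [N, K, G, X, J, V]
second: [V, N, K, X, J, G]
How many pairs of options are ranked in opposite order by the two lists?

Assign each item its position (1..6) in the first ordering, then rewrite the second ordering as that position sequence:
positions: N→1, K→2, G→3, X→4, J→5, V→6
second ordering as positions: [6, 1, 2, 4, 5, 3]
Discordant pairs = inversions in this position sequence.
6: 1, 2, 4, 5, 3 → 5
1: 0
2: 0
4: 3 → 1
5: 3 → 1
3: 0
Total: 5 + 0 + 0 + 1 + 1 + 0 = 7

There are 7 pairs.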